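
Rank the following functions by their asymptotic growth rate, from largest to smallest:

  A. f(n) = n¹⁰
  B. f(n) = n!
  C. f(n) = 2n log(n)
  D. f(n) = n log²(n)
B > A > D > C

Comparing growth rates:
B = n! is O(n!)
A = n¹⁰ is O(n¹⁰)
D = n log²(n) is O(n log² n)
C = 2n log(n) is O(n log n)

Therefore, the order from fastest to slowest is: B > A > D > C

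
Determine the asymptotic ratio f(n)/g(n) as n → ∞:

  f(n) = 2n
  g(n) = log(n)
∞

Since 2n (O(n)) grows faster than log(n) (O(log n)),
the ratio f(n)/g(n) → ∞ as n → ∞.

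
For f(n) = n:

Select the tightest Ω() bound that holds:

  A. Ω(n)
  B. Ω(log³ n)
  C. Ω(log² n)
A

f(n) = n is Ω(n).
All listed options are valid Big-Ω bounds (lower bounds),
but Ω(n) is the tightest (largest valid bound).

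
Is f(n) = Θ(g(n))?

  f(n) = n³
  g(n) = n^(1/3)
False

f(n) = n³ is O(n³), and g(n) = n^(1/3) is O(n^(1/3)).
Since they have different growth rates, f(n) = Θ(g(n)) is false.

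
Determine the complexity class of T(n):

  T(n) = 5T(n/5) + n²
Θ(n²)

Master Theorem: a = 5, b = 5, f(n) = n².
Compute the critical exponent d = log₅(5) = 1.
Compare f(n) = Θ(n²) against n^d:
  k = 2 > d = 1, so f(n) = Ω(n^(d+ε)) — Case 3.
  Regularity: a·(n/b)^2/n^2 = a/b^2 = 5/25 < 1 ✓.
  The top-level work dominates: T(n) = Θ(f(n)) = Θ(n²).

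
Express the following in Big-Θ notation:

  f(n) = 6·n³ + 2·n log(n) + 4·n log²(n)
Θ(n³)

Order the terms by growth rate: 2·n log(n) ≺ 4·n log²(n) ≺ 6·n³.
The fastest-growing term 6·n³ dominates as n → ∞; dropping its constant factor gives Θ(n³).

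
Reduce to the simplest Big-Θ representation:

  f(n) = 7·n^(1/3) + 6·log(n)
Θ(n^(1/3))

Order the terms by growth rate: 6·log(n) ≺ 7·n^(1/3).
The fastest-growing term 7·n^(1/3) dominates as n → ∞; dropping its constant factor gives Θ(n^(1/3)).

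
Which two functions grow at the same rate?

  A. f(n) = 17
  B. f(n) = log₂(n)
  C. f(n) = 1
A and C

Examining each function:
  A. 17 is O(1)
  B. log₂(n) is O(log n)
  C. 1 is O(1)

Functions A and C both have the same complexity class.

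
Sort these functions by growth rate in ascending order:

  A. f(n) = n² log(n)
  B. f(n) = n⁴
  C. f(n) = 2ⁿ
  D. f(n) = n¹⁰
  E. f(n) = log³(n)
E < A < B < D < C

Comparing growth rates:
E = log³(n) is O(log³ n)
A = n² log(n) is O(n² log n)
B = n⁴ is O(n⁴)
D = n¹⁰ is O(n¹⁰)
C = 2ⁿ is O(2ⁿ)

Therefore, the order from slowest to fastest is: E < A < B < D < C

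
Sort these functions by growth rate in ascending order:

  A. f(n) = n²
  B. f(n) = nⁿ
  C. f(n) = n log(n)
C < A < B

Comparing growth rates:
C = n log(n) is O(n log n)
A = n² is O(n²)
B = nⁿ is O(nⁿ)

Therefore, the order from slowest to fastest is: C < A < B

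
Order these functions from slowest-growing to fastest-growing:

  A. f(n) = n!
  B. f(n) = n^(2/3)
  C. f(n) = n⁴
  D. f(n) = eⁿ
B < C < D < A

Comparing growth rates:
B = n^(2/3) is O(n^(2/3))
C = n⁴ is O(n⁴)
D = eⁿ is O(eⁿ)
A = n! is O(n!)

Therefore, the order from slowest to fastest is: B < C < D < A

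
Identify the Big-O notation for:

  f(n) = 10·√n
O(√n)

The dominant term in 10·√n is 10·√n, which is Θ(√n).
Constants are absorbed, so the tightest bound is O(√n).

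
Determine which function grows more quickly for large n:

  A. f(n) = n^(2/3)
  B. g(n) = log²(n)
A

f(n) = n^(2/3) is O(n^(2/3)), while g(n) = log²(n) is O(log² n).
Since O(n^(2/3)) grows faster than O(log² n), f(n) dominates.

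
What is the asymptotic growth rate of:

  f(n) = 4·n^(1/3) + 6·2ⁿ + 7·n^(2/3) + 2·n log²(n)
Θ(2ⁿ)

Order the terms by growth rate: 4·n^(1/3) ≺ 7·n^(2/3) ≺ 2·n log²(n) ≺ 6·2ⁿ.
The fastest-growing term 6·2ⁿ dominates as n → ∞; dropping its constant factor gives Θ(2ⁿ).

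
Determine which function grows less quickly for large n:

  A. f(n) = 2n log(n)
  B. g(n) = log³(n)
B

f(n) = 2n log(n) is O(n log n), while g(n) = log³(n) is O(log³ n).
Since O(log³ n) grows slower than O(n log n), g(n) is dominated.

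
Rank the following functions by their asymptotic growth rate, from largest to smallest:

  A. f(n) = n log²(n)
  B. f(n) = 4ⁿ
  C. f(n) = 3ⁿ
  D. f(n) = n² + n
B > C > D > A

Comparing growth rates:
B = 4ⁿ is O(4ⁿ)
C = 3ⁿ is O(3ⁿ)
D = n² + n is O(n²)
A = n log²(n) is O(n log² n)

Therefore, the order from fastest to slowest is: B > C > D > A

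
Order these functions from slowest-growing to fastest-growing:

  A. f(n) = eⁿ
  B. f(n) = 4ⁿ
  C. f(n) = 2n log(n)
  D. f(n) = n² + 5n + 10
C < D < A < B

Comparing growth rates:
C = 2n log(n) is O(n log n)
D = n² + 5n + 10 is O(n²)
A = eⁿ is O(eⁿ)
B = 4ⁿ is O(4ⁿ)

Therefore, the order from slowest to fastest is: C < D < A < B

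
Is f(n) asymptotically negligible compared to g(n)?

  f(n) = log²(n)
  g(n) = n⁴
True

f(n) = log²(n) is O(log² n), and g(n) = n⁴ is O(n⁴).
Since O(log² n) grows strictly slower than O(n⁴), f(n) = o(g(n)) is true.
This means lim(n→∞) f(n)/g(n) = 0.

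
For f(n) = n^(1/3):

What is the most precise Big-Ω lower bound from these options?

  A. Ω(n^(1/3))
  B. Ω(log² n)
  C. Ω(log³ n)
A

f(n) = n^(1/3) is Ω(n^(1/3)).
All listed options are valid Big-Ω bounds (lower bounds),
but Ω(n^(1/3)) is the tightest (largest valid bound).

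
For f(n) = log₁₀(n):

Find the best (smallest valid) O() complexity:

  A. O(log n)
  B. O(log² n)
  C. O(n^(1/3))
A

f(n) = log₁₀(n) is O(log n).
All listed options are valid Big-O bounds (upper bounds),
but O(log n) is the tightest (smallest valid bound).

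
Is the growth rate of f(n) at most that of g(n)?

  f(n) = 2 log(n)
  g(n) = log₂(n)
True

f(n) = 2 log(n) and g(n) = log₂(n) are both O(log n).
Big-O permits equal growth rates (f ≤ c·g for some c), so f(n) = O(g(n)) is true.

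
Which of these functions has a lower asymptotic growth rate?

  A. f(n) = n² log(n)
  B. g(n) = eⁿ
A

f(n) = n² log(n) is O(n² log n), while g(n) = eⁿ is O(eⁿ).
Since O(n² log n) grows slower than O(eⁿ), f(n) is dominated.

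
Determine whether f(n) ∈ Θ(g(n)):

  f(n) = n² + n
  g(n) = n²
True

f(n) = n² + n and g(n) = n² are both O(n²).
Since they have the same asymptotic growth rate, f(n) = Θ(g(n)) is true.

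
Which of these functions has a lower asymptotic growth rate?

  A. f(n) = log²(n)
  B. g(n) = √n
A

f(n) = log²(n) is O(log² n), while g(n) = √n is O(√n).
Since O(log² n) grows slower than O(√n), f(n) is dominated.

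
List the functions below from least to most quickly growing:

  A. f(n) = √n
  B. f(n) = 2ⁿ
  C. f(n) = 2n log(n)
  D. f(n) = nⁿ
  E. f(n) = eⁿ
A < C < B < E < D

Comparing growth rates:
A = √n is O(√n)
C = 2n log(n) is O(n log n)
B = 2ⁿ is O(2ⁿ)
E = eⁿ is O(eⁿ)
D = nⁿ is O(nⁿ)

Therefore, the order from slowest to fastest is: A < C < B < E < D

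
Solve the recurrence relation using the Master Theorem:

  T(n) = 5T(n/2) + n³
Θ(n³)

Master Theorem: a = 5, b = 2, f(n) = n³.
Compute the critical exponent d = log₂(5) = 2.322.
Compare f(n) = Θ(n³) against n^d:
  k = 3 > d = 2.322, so f(n) = Ω(n^(d+ε)) — Case 3.
  Regularity: a·(n/b)^3/n^3 = a/b^3 = 5/8 < 1 ✓.
  The top-level work dominates: T(n) = Θ(f(n)) = Θ(n³).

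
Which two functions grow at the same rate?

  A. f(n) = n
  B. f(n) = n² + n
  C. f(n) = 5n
A and C

Examining each function:
  A. n is O(n)
  B. n² + n is O(n²)
  C. 5n is O(n)

Functions A and C both have the same complexity class.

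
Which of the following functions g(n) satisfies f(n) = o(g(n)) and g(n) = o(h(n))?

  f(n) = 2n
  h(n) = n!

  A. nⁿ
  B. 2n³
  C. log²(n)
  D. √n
B

We need g(n) with 2n = o(g(n)) and g(n) = o(n!), i.e. O(n) ≺ g ≺ O(n!).
Check each option:
  A. nⁿ — O(nⁿ) does not grow strictly slower than h(n)
  B. 2n³ — O(n³) is strictly between O(n) and O(n!) ✓
  C. log²(n) — O(log² n) does not grow strictly faster than f(n)
  D. √n — O(√n) does not grow strictly faster than f(n)

Only option B (2n³) lies strictly between.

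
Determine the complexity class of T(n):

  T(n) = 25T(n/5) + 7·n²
Θ(n² log n)

Master Theorem: a = 25, b = 5, f(n) = 7·n².
Compute the critical exponent d = log₅(25) = 2.
Compare f(n) = Θ(n²) against n^d:
  k = 2 = d, so f(n) = Θ(n^d) — Case 2.
  Work is balanced across levels: T(n) = Θ(n^d log n) = Θ(n² log n).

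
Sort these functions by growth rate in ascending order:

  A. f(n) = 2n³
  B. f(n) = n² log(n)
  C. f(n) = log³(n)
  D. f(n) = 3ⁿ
C < B < A < D

Comparing growth rates:
C = log³(n) is O(log³ n)
B = n² log(n) is O(n² log n)
A = 2n³ is O(n³)
D = 3ⁿ is O(3ⁿ)

Therefore, the order from slowest to fastest is: C < B < A < D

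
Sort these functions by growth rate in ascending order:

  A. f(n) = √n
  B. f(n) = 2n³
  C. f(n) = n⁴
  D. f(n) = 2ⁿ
A < B < C < D

Comparing growth rates:
A = √n is O(√n)
B = 2n³ is O(n³)
C = n⁴ is O(n⁴)
D = 2ⁿ is O(2ⁿ)

Therefore, the order from slowest to fastest is: A < B < C < D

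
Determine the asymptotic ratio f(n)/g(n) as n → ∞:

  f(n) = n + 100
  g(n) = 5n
1/5

Since n + 100 and 5n have the same growth rate (O(n)),
the ratio converges to a constant: 1/5.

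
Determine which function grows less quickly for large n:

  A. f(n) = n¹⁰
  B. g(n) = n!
A

f(n) = n¹⁰ is O(n¹⁰), while g(n) = n! is O(n!).
Since O(n¹⁰) grows slower than O(n!), f(n) is dominated.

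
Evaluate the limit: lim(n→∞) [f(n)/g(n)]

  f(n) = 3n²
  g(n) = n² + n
3

Since 3n² and n² + n have the same growth rate (O(n²)),
the ratio converges to a constant: 3.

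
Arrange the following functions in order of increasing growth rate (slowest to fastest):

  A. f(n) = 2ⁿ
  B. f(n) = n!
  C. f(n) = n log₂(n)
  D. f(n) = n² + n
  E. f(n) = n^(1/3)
E < C < D < A < B

Comparing growth rates:
E = n^(1/3) is O(n^(1/3))
C = n log₂(n) is O(n log n)
D = n² + n is O(n²)
A = 2ⁿ is O(2ⁿ)
B = n! is O(n!)

Therefore, the order from slowest to fastest is: E < C < D < A < B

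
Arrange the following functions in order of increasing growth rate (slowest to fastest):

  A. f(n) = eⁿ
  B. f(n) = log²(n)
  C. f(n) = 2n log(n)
B < C < A

Comparing growth rates:
B = log²(n) is O(log² n)
C = 2n log(n) is O(n log n)
A = eⁿ is O(eⁿ)

Therefore, the order from slowest to fastest is: B < C < A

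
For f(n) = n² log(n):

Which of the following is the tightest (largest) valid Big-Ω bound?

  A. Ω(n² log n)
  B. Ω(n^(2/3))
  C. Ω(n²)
A

f(n) = n² log(n) is Ω(n² log n).
All listed options are valid Big-Ω bounds (lower bounds),
but Ω(n² log n) is the tightest (largest valid bound).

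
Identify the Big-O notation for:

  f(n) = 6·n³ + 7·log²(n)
O(n³)

The dominant term in 6·n³ + 7·log²(n) is 6·n³, which is Θ(n³).
Lower-order terms (7·log²(n)) are asymptotically negligible.
Constants are absorbed, so the tightest bound is O(n³).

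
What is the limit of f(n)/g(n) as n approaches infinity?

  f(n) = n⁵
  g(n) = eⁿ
0

Since n⁵ (O(n⁵)) grows slower than eⁿ (O(eⁿ)),
the ratio f(n)/g(n) → 0 as n → ∞.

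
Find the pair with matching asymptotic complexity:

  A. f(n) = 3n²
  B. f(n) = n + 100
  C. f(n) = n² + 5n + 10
A and C

Examining each function:
  A. 3n² is O(n²)
  B. n + 100 is O(n)
  C. n² + 5n + 10 is O(n²)

Functions A and C both have the same complexity class.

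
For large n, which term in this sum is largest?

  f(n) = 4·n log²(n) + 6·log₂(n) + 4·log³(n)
4·n log²(n)

Looking at each term:
  - 4·n log²(n) is O(n log² n)
  - 6·log₂(n) is O(log n)
  - 4·log³(n) is O(log³ n)

The term 4·n log²(n) (O(n log² n)) grows fastest and dominates all others.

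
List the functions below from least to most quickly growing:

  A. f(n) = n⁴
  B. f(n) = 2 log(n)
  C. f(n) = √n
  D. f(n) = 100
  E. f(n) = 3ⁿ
D < B < C < A < E

Comparing growth rates:
D = 100 is O(1)
B = 2 log(n) is O(log n)
C = √n is O(√n)
A = n⁴ is O(n⁴)
E = 3ⁿ is O(3ⁿ)

Therefore, the order from slowest to fastest is: D < B < C < A < E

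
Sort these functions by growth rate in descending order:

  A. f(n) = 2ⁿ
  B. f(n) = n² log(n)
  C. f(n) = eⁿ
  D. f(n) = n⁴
C > A > D > B

Comparing growth rates:
C = eⁿ is O(eⁿ)
A = 2ⁿ is O(2ⁿ)
D = n⁴ is O(n⁴)
B = n² log(n) is O(n² log n)

Therefore, the order from fastest to slowest is: C > A > D > B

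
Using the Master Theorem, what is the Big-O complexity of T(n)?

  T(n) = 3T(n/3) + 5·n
Θ(n log n)

Master Theorem: a = 3, b = 3, f(n) = 5·n.
Compute the critical exponent d = log₃(3) = 1.
Compare f(n) = Θ(n) against n^d:
  k = 1 = d, so f(n) = Θ(n^d) — Case 2.
  Work is balanced across levels: T(n) = Θ(n^d log n) = Θ(n log n).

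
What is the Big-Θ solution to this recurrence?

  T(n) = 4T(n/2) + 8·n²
Θ(n² log n)

Master Theorem: a = 4, b = 2, f(n) = 8·n².
Compute the critical exponent d = log₂(4) = 2.
Compare f(n) = Θ(n²) against n^d:
  k = 2 = d, so f(n) = Θ(n^d) — Case 2.
  Work is balanced across levels: T(n) = Θ(n^d log n) = Θ(n² log n).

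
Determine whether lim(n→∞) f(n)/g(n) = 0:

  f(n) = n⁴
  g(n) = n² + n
False

f(n) = n⁴ is O(n⁴), and g(n) = n² + n is O(n²).
Since O(n⁴) grows faster than or equal to O(n²), f(n) = o(g(n)) is false.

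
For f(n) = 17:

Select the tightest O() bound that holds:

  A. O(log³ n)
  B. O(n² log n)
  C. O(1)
C

f(n) = 17 is O(1).
All listed options are valid Big-O bounds (upper bounds),
but O(1) is the tightest (smallest valid bound).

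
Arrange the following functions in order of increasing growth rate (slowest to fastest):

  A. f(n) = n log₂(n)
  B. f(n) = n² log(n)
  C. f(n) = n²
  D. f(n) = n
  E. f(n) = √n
E < D < A < C < B

Comparing growth rates:
E = √n is O(√n)
D = n is O(n)
A = n log₂(n) is O(n log n)
C = n² is O(n²)
B = n² log(n) is O(n² log n)

Therefore, the order from slowest to fastest is: E < D < A < C < B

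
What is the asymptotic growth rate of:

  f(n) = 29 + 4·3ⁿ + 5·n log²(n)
Θ(3ⁿ)

Order the terms by growth rate: 29 ≺ 5·n log²(n) ≺ 4·3ⁿ.
The fastest-growing term 4·3ⁿ dominates as n → ∞; dropping its constant factor gives Θ(3ⁿ).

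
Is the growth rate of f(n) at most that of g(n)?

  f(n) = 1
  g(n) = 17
True

f(n) = 1 and g(n) = 17 are both O(1).
Big-O permits equal growth rates (f ≤ c·g for some c), so f(n) = O(g(n)) is true.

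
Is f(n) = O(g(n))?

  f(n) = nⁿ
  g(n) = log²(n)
False

f(n) = nⁿ is O(nⁿ), and g(n) = log²(n) is O(log² n).
Since O(nⁿ) grows faster than O(log² n), f(n) = O(g(n)) is false.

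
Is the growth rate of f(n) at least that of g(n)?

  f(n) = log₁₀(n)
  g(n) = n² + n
False

f(n) = log₁₀(n) is O(log n), and g(n) = n² + n is O(n²).
Since O(log n) grows slower than O(n²), f(n) = Ω(g(n)) is false.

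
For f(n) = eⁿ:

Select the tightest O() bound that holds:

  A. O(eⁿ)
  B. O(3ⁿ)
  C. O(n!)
A

f(n) = eⁿ is O(eⁿ).
All listed options are valid Big-O bounds (upper bounds),
but O(eⁿ) is the tightest (smallest valid bound).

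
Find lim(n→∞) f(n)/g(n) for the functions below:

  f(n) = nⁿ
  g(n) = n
∞

Since nⁿ (O(nⁿ)) grows faster than n (O(n)),
the ratio f(n)/g(n) → ∞ as n → ∞.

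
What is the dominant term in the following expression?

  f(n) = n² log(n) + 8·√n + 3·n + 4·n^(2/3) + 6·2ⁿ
6·2ⁿ

Looking at each term:
  - n² log(n) is O(n² log n)
  - 8·√n is O(√n)
  - 3·n is O(n)
  - 4·n^(2/3) is O(n^(2/3))
  - 6·2ⁿ is O(2ⁿ)

The term 6·2ⁿ (O(2ⁿ)) grows fastest and dominates all others.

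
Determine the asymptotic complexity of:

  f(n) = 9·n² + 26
O(n²)

The dominant term in 9·n² + 26 is 9·n², which is Θ(n²).
Lower-order terms (26) are asymptotically negligible.
Constants are absorbed, so the tightest bound is O(n²).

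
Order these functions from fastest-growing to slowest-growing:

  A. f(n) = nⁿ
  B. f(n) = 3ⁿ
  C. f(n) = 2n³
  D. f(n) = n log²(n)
A > B > C > D

Comparing growth rates:
A = nⁿ is O(nⁿ)
B = 3ⁿ is O(3ⁿ)
C = 2n³ is O(n³)
D = n log²(n) is O(n log² n)

Therefore, the order from fastest to slowest is: A > B > C > D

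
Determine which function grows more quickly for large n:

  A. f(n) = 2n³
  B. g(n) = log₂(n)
A

f(n) = 2n³ is O(n³), while g(n) = log₂(n) is O(log n).
Since O(n³) grows faster than O(log n), f(n) dominates.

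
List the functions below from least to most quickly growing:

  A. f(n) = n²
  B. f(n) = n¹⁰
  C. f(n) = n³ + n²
A < C < B

Comparing growth rates:
A = n² is O(n²)
C = n³ + n² is O(n³)
B = n¹⁰ is O(n¹⁰)

Therefore, the order from slowest to fastest is: A < C < B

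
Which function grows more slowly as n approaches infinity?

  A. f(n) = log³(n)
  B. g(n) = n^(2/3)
A

f(n) = log³(n) is O(log³ n), while g(n) = n^(2/3) is O(n^(2/3)).
Since O(log³ n) grows slower than O(n^(2/3)), f(n) is dominated.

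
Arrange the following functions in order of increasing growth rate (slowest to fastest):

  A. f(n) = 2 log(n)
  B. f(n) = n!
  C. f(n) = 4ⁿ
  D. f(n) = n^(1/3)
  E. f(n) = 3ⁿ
A < D < E < C < B

Comparing growth rates:
A = 2 log(n) is O(log n)
D = n^(1/3) is O(n^(1/3))
E = 3ⁿ is O(3ⁿ)
C = 4ⁿ is O(4ⁿ)
B = n! is O(n!)

Therefore, the order from slowest to fastest is: A < D < E < C < B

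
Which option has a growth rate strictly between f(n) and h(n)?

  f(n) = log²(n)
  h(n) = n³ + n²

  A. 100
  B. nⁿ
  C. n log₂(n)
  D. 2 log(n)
C

We need g(n) with log²(n) = o(g(n)) and g(n) = o(n³ + n²), i.e. O(log² n) ≺ g ≺ O(n³).
Check each option:
  A. 100 — O(1) does not grow strictly faster than f(n)
  B. nⁿ — O(nⁿ) does not grow strictly slower than h(n)
  C. n log₂(n) — O(n log n) is strictly between O(log² n) and O(n³) ✓
  D. 2 log(n) — O(log n) does not grow strictly faster than f(n)

Only option C (n log₂(n)) lies strictly between.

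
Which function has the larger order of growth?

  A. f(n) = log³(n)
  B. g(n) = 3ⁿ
B

f(n) = log³(n) is O(log³ n), while g(n) = 3ⁿ is O(3ⁿ).
Since O(3ⁿ) grows faster than O(log³ n), g(n) dominates.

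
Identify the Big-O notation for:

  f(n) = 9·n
O(n)

The dominant term in 9·n is 9·n, which is Θ(n).
Constants are absorbed, so the tightest bound is O(n).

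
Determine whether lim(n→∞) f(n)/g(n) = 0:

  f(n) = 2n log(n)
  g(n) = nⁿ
True

f(n) = 2n log(n) is O(n log n), and g(n) = nⁿ is O(nⁿ).
Since O(n log n) grows strictly slower than O(nⁿ), f(n) = o(g(n)) is true.
This means lim(n→∞) f(n)/g(n) = 0.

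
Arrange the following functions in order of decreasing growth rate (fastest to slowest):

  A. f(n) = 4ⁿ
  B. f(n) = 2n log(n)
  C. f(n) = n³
A > C > B

Comparing growth rates:
A = 4ⁿ is O(4ⁿ)
C = n³ is O(n³)
B = 2n log(n) is O(n log n)

Therefore, the order from fastest to slowest is: A > C > B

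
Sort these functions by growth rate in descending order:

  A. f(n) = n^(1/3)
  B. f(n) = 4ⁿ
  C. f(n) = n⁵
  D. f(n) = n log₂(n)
B > C > D > A

Comparing growth rates:
B = 4ⁿ is O(4ⁿ)
C = n⁵ is O(n⁵)
D = n log₂(n) is O(n log n)
A = n^(1/3) is O(n^(1/3))

Therefore, the order from fastest to slowest is: B > C > D > A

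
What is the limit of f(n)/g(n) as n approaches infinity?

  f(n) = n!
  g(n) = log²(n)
∞

Since n! (O(n!)) grows faster than log²(n) (O(log² n)),
the ratio f(n)/g(n) → ∞ as n → ∞.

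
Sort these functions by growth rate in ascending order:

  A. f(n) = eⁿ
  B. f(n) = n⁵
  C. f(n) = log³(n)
C < B < A

Comparing growth rates:
C = log³(n) is O(log³ n)
B = n⁵ is O(n⁵)
A = eⁿ is O(eⁿ)

Therefore, the order from slowest to fastest is: C < B < A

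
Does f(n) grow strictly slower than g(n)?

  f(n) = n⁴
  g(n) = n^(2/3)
False

f(n) = n⁴ is O(n⁴), and g(n) = n^(2/3) is O(n^(2/3)).
Since O(n⁴) grows faster than or equal to O(n^(2/3)), f(n) = o(g(n)) is false.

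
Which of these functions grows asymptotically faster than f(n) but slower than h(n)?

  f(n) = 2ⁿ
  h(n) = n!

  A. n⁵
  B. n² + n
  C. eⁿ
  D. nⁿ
C

We need g(n) with 2ⁿ = o(g(n)) and g(n) = o(n!), i.e. O(2ⁿ) ≺ g ≺ O(n!).
Check each option:
  A. n⁵ — O(n⁵) does not grow strictly faster than f(n)
  B. n² + n — O(n²) does not grow strictly faster than f(n)
  C. eⁿ — O(eⁿ) is strictly between O(2ⁿ) and O(n!) ✓
  D. nⁿ — O(nⁿ) does not grow strictly slower than h(n)

Only option C (eⁿ) lies strictly between.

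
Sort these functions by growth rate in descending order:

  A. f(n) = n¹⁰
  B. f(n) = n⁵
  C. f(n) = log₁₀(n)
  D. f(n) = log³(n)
A > B > D > C

Comparing growth rates:
A = n¹⁰ is O(n¹⁰)
B = n⁵ is O(n⁵)
D = log³(n) is O(log³ n)
C = log₁₀(n) is O(log n)

Therefore, the order from fastest to slowest is: A > B > D > C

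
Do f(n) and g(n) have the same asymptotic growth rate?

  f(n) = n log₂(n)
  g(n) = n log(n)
True

f(n) = n log₂(n) and g(n) = n log(n) are both O(n log n).
Since they have the same asymptotic growth rate, f(n) = Θ(g(n)) is true.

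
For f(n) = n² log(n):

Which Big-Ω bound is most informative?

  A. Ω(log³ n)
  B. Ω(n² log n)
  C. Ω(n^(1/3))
B

f(n) = n² log(n) is Ω(n² log n).
All listed options are valid Big-Ω bounds (lower bounds),
but Ω(n² log n) is the tightest (largest valid bound).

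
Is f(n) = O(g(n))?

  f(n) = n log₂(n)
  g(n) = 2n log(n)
True

f(n) = n log₂(n) and g(n) = 2n log(n) are both O(n log n).
Big-O permits equal growth rates (f ≤ c·g for some c), so f(n) = O(g(n)) is true.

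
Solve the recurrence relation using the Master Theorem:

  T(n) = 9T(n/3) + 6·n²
Θ(n² log n)

Master Theorem: a = 9, b = 3, f(n) = 6·n².
Compute the critical exponent d = log₃(9) = 2.
Compare f(n) = Θ(n²) against n^d:
  k = 2 = d, so f(n) = Θ(n^d) — Case 2.
  Work is balanced across levels: T(n) = Θ(n^d log n) = Θ(n² log n).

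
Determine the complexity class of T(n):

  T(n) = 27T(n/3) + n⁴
Θ(n⁴)

Master Theorem: a = 27, b = 3, f(n) = n⁴.
Compute the critical exponent d = log₃(27) = 3.
Compare f(n) = Θ(n⁴) against n^d:
  k = 4 > d = 3, so f(n) = Ω(n^(d+ε)) — Case 3.
  Regularity: a·(n/b)^4/n^4 = a/b^4 = 27/81 < 1 ✓.
  The top-level work dominates: T(n) = Θ(f(n)) = Θ(n⁴).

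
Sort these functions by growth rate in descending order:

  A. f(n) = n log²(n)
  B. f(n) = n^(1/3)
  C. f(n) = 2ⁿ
C > A > B

Comparing growth rates:
C = 2ⁿ is O(2ⁿ)
A = n log²(n) is O(n log² n)
B = n^(1/3) is O(n^(1/3))

Therefore, the order from fastest to slowest is: C > A > B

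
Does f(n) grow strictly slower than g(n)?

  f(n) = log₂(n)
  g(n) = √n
True

f(n) = log₂(n) is O(log n), and g(n) = √n is O(√n).
Since O(log n) grows strictly slower than O(√n), f(n) = o(g(n)) is true.
This means lim(n→∞) f(n)/g(n) = 0.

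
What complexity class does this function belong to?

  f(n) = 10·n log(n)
O(n log n)

The dominant term in 10·n log(n) is 10·n log(n), which is Θ(n log n).
Constants are absorbed, so the tightest bound is O(n log n).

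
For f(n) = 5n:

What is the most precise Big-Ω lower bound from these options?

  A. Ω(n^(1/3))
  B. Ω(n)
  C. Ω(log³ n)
B

f(n) = 5n is Ω(n).
All listed options are valid Big-Ω bounds (lower bounds),
but Ω(n) is the tightest (largest valid bound).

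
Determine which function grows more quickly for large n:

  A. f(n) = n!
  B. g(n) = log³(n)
A

f(n) = n! is O(n!), while g(n) = log³(n) is O(log³ n).
Since O(n!) grows faster than O(log³ n), f(n) dominates.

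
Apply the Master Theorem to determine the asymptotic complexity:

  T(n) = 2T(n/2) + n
Θ(n log n)

Master Theorem: a = 2, b = 2, f(n) = n.
Compute the critical exponent d = log₂(2) = 1.
Compare f(n) = Θ(n) against n^d:
  k = 1 = d, so f(n) = Θ(n^d) — Case 2.
  Work is balanced across levels: T(n) = Θ(n^d log n) = Θ(n log n).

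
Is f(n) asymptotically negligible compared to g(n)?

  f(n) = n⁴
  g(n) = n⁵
True

f(n) = n⁴ is O(n⁴), and g(n) = n⁵ is O(n⁵).
Since O(n⁴) grows strictly slower than O(n⁵), f(n) = o(g(n)) is true.
This means lim(n→∞) f(n)/g(n) = 0.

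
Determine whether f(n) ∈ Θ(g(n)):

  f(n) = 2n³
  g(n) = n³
True

f(n) = 2n³ and g(n) = n³ are both O(n³).
Since they have the same asymptotic growth rate, f(n) = Θ(g(n)) is true.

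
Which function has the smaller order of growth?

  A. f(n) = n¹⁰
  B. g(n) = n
B

f(n) = n¹⁰ is O(n¹⁰), while g(n) = n is O(n).
Since O(n) grows slower than O(n¹⁰), g(n) is dominated.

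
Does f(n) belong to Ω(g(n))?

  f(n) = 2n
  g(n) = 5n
True

f(n) = 2n and g(n) = 5n are both O(n).
Big-Ω permits equal growth rates (f ≥ c·g for some c > 0), so f(n) = Ω(g(n)) is true.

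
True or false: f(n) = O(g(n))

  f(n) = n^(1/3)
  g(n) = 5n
True

f(n) = n^(1/3) is O(n^(1/3)), and g(n) = 5n is O(n).
Since O(n^(1/3)) ⊆ O(n) (f grows no faster than g), f(n) = O(g(n)) is true.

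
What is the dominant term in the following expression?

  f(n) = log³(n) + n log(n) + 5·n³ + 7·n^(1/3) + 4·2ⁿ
4·2ⁿ

Looking at each term:
  - log³(n) is O(log³ n)
  - n log(n) is O(n log n)
  - 5·n³ is O(n³)
  - 7·n^(1/3) is O(n^(1/3))
  - 4·2ⁿ is O(2ⁿ)

The term 4·2ⁿ (O(2ⁿ)) grows fastest and dominates all others.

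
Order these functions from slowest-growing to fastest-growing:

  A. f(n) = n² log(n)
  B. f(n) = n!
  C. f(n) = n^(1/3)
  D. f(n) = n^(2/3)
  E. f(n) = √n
C < E < D < A < B

Comparing growth rates:
C = n^(1/3) is O(n^(1/3))
E = √n is O(√n)
D = n^(2/3) is O(n^(2/3))
A = n² log(n) is O(n² log n)
B = n! is O(n!)

Therefore, the order from slowest to fastest is: C < E < D < A < B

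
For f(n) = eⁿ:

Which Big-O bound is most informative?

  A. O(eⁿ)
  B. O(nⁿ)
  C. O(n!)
A

f(n) = eⁿ is O(eⁿ).
All listed options are valid Big-O bounds (upper bounds),
but O(eⁿ) is the tightest (smallest valid bound).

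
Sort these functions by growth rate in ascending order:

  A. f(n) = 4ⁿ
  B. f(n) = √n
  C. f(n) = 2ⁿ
B < C < A

Comparing growth rates:
B = √n is O(√n)
C = 2ⁿ is O(2ⁿ)
A = 4ⁿ is O(4ⁿ)

Therefore, the order from slowest to fastest is: B < C < A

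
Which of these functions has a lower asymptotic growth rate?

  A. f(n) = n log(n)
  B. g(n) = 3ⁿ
A

f(n) = n log(n) is O(n log n), while g(n) = 3ⁿ is O(3ⁿ).
Since O(n log n) grows slower than O(3ⁿ), f(n) is dominated.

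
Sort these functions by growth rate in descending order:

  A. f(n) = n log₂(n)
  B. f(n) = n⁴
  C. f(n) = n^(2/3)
B > A > C

Comparing growth rates:
B = n⁴ is O(n⁴)
A = n log₂(n) is O(n log n)
C = n^(2/3) is O(n^(2/3))

Therefore, the order from fastest to slowest is: B > A > C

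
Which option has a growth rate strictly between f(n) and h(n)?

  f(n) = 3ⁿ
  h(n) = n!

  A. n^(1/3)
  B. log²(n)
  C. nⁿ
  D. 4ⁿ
D

We need g(n) with 3ⁿ = o(g(n)) and g(n) = o(n!), i.e. O(3ⁿ) ≺ g ≺ O(n!).
Check each option:
  A. n^(1/3) — O(n^(1/3)) does not grow strictly faster than f(n)
  B. log²(n) — O(log² n) does not grow strictly faster than f(n)
  C. nⁿ — O(nⁿ) does not grow strictly slower than h(n)
  D. 4ⁿ — O(4ⁿ) is strictly between O(3ⁿ) and O(n!) ✓

Only option D (4ⁿ) lies strictly between.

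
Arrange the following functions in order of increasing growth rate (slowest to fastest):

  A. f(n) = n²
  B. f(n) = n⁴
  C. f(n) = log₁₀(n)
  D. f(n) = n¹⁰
C < A < B < D

Comparing growth rates:
C = log₁₀(n) is O(log n)
A = n² is O(n²)
B = n⁴ is O(n⁴)
D = n¹⁰ is O(n¹⁰)

Therefore, the order from slowest to fastest is: C < A < B < D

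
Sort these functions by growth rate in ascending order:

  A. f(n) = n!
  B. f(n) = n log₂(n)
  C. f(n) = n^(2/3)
C < B < A

Comparing growth rates:
C = n^(2/3) is O(n^(2/3))
B = n log₂(n) is O(n log n)
A = n! is O(n!)

Therefore, the order from slowest to fastest is: C < B < A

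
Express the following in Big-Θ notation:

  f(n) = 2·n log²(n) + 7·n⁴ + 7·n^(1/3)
Θ(n⁴)

Order the terms by growth rate: 7·n^(1/3) ≺ 2·n log²(n) ≺ 7·n⁴.
The fastest-growing term 7·n⁴ dominates as n → ∞; dropping its constant factor gives Θ(n⁴).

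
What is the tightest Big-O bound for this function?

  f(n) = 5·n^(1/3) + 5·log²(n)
O(n^(1/3))

The dominant term in 5·n^(1/3) + 5·log²(n) is 5·n^(1/3), which is Θ(n^(1/3)).
Lower-order terms (5·log²(n)) are asymptotically negligible.
Constants are absorbed, so the tightest bound is O(n^(1/3)).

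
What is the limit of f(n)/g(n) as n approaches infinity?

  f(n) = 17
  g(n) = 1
17

Since 17 and 1 have the same growth rate (O(1)),
the ratio converges to a constant: 17.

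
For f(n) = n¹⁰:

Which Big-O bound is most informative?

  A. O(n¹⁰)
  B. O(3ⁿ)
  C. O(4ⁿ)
A

f(n) = n¹⁰ is O(n¹⁰).
All listed options are valid Big-O bounds (upper bounds),
but O(n¹⁰) is the tightest (smallest valid bound).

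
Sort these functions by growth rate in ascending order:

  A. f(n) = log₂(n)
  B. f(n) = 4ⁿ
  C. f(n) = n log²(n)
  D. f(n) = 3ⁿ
A < C < D < B

Comparing growth rates:
A = log₂(n) is O(log n)
C = n log²(n) is O(n log² n)
D = 3ⁿ is O(3ⁿ)
B = 4ⁿ is O(4ⁿ)

Therefore, the order from slowest to fastest is: A < C < D < B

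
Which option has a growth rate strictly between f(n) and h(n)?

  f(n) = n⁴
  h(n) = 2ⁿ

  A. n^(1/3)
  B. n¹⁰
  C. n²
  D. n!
B

We need g(n) with n⁴ = o(g(n)) and g(n) = o(2ⁿ), i.e. O(n⁴) ≺ g ≺ O(2ⁿ).
Check each option:
  A. n^(1/3) — O(n^(1/3)) does not grow strictly faster than f(n)
  B. n¹⁰ — O(n¹⁰) is strictly between O(n⁴) and O(2ⁿ) ✓
  C. n² — O(n²) does not grow strictly faster than f(n)
  D. n! — O(n!) does not grow strictly slower than h(n)

Only option B (n¹⁰) lies strictly between.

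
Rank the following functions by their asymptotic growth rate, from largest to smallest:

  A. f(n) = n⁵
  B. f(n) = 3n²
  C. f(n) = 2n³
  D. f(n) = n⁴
A > D > C > B

Comparing growth rates:
A = n⁵ is O(n⁵)
D = n⁴ is O(n⁴)
C = 2n³ is O(n³)
B = 3n² is O(n²)

Therefore, the order from fastest to slowest is: A > D > C > B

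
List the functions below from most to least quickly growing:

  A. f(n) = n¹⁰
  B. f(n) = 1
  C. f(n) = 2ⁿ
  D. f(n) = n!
D > C > A > B

Comparing growth rates:
D = n! is O(n!)
C = 2ⁿ is O(2ⁿ)
A = n¹⁰ is O(n¹⁰)
B = 1 is O(1)

Therefore, the order from fastest to slowest is: D > C > A > B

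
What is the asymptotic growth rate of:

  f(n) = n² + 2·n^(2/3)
Θ(n²)

Order the terms by growth rate: 2·n^(2/3) ≺ n².
The fastest-growing term n² dominates as n → ∞; dropping its constant factor gives Θ(n²).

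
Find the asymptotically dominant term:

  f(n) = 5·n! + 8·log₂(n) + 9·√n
5·n!

Looking at each term:
  - 5·n! is O(n!)
  - 8·log₂(n) is O(log n)
  - 9·√n is O(√n)

The term 5·n! (O(n!)) grows fastest and dominates all others.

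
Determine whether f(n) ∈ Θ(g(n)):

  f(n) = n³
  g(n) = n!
False

f(n) = n³ is O(n³), and g(n) = n! is O(n!).
Since they have different growth rates, f(n) = Θ(g(n)) is false.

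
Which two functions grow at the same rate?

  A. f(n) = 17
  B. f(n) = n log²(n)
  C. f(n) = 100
A and C

Examining each function:
  A. 17 is O(1)
  B. n log²(n) is O(n log² n)
  C. 100 is O(1)

Functions A and C both have the same complexity class.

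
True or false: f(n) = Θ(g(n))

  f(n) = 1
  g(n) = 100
True

f(n) = 1 and g(n) = 100 are both O(1).
Since they have the same asymptotic growth rate, f(n) = Θ(g(n)) is true.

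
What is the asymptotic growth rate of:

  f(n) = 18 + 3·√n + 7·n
Θ(n)

Order the terms by growth rate: 18 ≺ 3·√n ≺ 7·n.
The fastest-growing term 7·n dominates as n → ∞; dropping its constant factor gives Θ(n).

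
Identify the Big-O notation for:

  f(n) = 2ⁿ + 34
O(2ⁿ)

The dominant term in 2ⁿ + 34 is 2ⁿ, which is Θ(2ⁿ).
Lower-order terms (34) are asymptotically negligible.
Constants are absorbed, so the tightest bound is O(2ⁿ).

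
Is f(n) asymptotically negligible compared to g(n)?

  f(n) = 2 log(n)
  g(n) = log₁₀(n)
False

f(n) = 2 log(n) is O(log n), and g(n) = log₁₀(n) is O(log n).
Since they have the same growth rate, f(n) = o(g(n)) is false.
(f = o(g) requires f to grow strictly slower, not equal.)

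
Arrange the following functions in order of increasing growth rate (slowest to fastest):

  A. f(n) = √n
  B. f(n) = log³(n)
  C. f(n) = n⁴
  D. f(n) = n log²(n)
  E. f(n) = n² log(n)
B < A < D < E < C

Comparing growth rates:
B = log³(n) is O(log³ n)
A = √n is O(√n)
D = n log²(n) is O(n log² n)
E = n² log(n) is O(n² log n)
C = n⁴ is O(n⁴)

Therefore, the order from slowest to fastest is: B < A < D < E < C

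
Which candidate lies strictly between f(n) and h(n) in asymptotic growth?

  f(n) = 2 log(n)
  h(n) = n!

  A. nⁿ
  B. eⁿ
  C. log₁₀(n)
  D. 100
B

We need g(n) with 2 log(n) = o(g(n)) and g(n) = o(n!), i.e. O(log n) ≺ g ≺ O(n!).
Check each option:
  A. nⁿ — O(nⁿ) does not grow strictly slower than h(n)
  B. eⁿ — O(eⁿ) is strictly between O(log n) and O(n!) ✓
  C. log₁₀(n) — O(log n) does not grow strictly faster than f(n)
  D. 100 — O(1) does not grow strictly faster than f(n)

Only option B (eⁿ) lies strictly between.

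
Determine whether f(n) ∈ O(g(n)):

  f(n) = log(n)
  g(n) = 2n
True

f(n) = log(n) is O(log n), and g(n) = 2n is O(n).
Since O(log n) ⊆ O(n) (f grows no faster than g), f(n) = O(g(n)) is true.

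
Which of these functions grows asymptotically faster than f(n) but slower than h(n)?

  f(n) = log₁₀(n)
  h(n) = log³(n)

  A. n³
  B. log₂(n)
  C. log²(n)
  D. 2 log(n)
C

We need g(n) with log₁₀(n) = o(g(n)) and g(n) = o(log³(n)), i.e. O(log n) ≺ g ≺ O(log³ n).
Check each option:
  A. n³ — O(n³) does not grow strictly slower than h(n)
  B. log₂(n) — O(log n) does not grow strictly faster than f(n)
  C. log²(n) — O(log² n) is strictly between O(log n) and O(log³ n) ✓
  D. 2 log(n) — O(log n) does not grow strictly faster than f(n)

Only option C (log²(n)) lies strictly between.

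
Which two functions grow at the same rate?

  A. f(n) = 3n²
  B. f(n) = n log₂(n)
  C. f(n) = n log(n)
B and C

Examining each function:
  A. 3n² is O(n²)
  B. n log₂(n) is O(n log n)
  C. n log(n) is O(n log n)

Functions B and C both have the same complexity class.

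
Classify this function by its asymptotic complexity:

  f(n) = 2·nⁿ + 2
O(nⁿ)

The dominant term in 2·nⁿ + 2 is 2·nⁿ, which is Θ(nⁿ).
Lower-order terms (2) are asymptotically negligible.
Constants are absorbed, so the tightest bound is O(nⁿ).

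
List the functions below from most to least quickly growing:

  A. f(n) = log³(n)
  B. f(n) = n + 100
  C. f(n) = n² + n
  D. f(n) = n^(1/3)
C > B > D > A

Comparing growth rates:
C = n² + n is O(n²)
B = n + 100 is O(n)
D = n^(1/3) is O(n^(1/3))
A = log³(n) is O(log³ n)

Therefore, the order from fastest to slowest is: C > B > D > A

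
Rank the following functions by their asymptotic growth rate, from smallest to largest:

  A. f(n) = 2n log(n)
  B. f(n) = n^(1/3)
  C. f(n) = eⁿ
B < A < C

Comparing growth rates:
B = n^(1/3) is O(n^(1/3))
A = 2n log(n) is O(n log n)
C = eⁿ is O(eⁿ)

Therefore, the order from slowest to fastest is: B < A < C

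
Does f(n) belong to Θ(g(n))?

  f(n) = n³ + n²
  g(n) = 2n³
True

f(n) = n³ + n² and g(n) = 2n³ are both O(n³).
Since they have the same asymptotic growth rate, f(n) = Θ(g(n)) is true.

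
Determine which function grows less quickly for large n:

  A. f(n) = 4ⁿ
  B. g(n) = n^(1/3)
B

f(n) = 4ⁿ is O(4ⁿ), while g(n) = n^(1/3) is O(n^(1/3)).
Since O(n^(1/3)) grows slower than O(4ⁿ), g(n) is dominated.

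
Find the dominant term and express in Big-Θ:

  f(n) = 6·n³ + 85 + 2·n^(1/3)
Θ(n³)

Order the terms by growth rate: 85 ≺ 2·n^(1/3) ≺ 6·n³.
The fastest-growing term 6·n³ dominates as n → ∞; dropping its constant factor gives Θ(n³).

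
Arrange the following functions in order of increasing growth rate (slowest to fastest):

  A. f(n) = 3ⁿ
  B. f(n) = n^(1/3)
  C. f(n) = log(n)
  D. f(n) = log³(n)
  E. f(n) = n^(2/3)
C < D < B < E < A

Comparing growth rates:
C = log(n) is O(log n)
D = log³(n) is O(log³ n)
B = n^(1/3) is O(n^(1/3))
E = n^(2/3) is O(n^(2/3))
A = 3ⁿ is O(3ⁿ)

Therefore, the order from slowest to fastest is: C < D < B < E < A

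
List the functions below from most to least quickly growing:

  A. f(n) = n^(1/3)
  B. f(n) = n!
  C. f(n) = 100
B > A > C

Comparing growth rates:
B = n! is O(n!)
A = n^(1/3) is O(n^(1/3))
C = 100 is O(1)

Therefore, the order from fastest to slowest is: B > A > C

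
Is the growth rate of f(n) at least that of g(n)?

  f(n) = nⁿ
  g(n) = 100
True

f(n) = nⁿ is O(nⁿ), and g(n) = 100 is O(1).
Since O(nⁿ) grows at least as fast as O(1), f(n) = Ω(g(n)) is true.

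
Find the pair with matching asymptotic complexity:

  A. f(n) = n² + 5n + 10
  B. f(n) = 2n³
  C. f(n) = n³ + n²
B and C

Examining each function:
  A. n² + 5n + 10 is O(n²)
  B. 2n³ is O(n³)
  C. n³ + n² is O(n³)

Functions B and C both have the same complexity class.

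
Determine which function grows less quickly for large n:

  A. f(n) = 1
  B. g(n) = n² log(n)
A

f(n) = 1 is O(1), while g(n) = n² log(n) is O(n² log n).
Since O(1) grows slower than O(n² log n), f(n) is dominated.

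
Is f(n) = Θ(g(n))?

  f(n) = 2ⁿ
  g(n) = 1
False

f(n) = 2ⁿ is O(2ⁿ), and g(n) = 1 is O(1).
Since they have different growth rates, f(n) = Θ(g(n)) is false.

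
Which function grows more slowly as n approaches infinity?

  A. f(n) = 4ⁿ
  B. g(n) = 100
B

f(n) = 4ⁿ is O(4ⁿ), while g(n) = 100 is O(1).
Since O(1) grows slower than O(4ⁿ), g(n) is dominated.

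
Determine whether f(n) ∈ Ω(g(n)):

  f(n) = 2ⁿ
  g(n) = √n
True

f(n) = 2ⁿ is O(2ⁿ), and g(n) = √n is O(√n).
Since O(2ⁿ) grows at least as fast as O(√n), f(n) = Ω(g(n)) is true.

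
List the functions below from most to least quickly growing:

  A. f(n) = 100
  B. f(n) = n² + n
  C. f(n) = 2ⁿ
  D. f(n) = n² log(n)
C > D > B > A

Comparing growth rates:
C = 2ⁿ is O(2ⁿ)
D = n² log(n) is O(n² log n)
B = n² + n is O(n²)
A = 100 is O(1)

Therefore, the order from fastest to slowest is: C > D > B > A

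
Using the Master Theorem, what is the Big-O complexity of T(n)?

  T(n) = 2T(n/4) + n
Θ(n)

Master Theorem: a = 2, b = 4, f(n) = n.
Compute the critical exponent d = log₄(2) = 0.500.
Compare f(n) = Θ(n) against n^d:
  k = 1 > d = 0.500, so f(n) = Ω(n^(d+ε)) — Case 3.
  Regularity: a·(n/b)^1/n^1 = a/b^1 = 2/4 < 1 ✓.
  The top-level work dominates: T(n) = Θ(f(n)) = Θ(n).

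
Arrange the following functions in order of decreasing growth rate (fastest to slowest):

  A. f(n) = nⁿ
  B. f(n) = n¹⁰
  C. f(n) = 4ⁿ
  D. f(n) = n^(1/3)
A > C > B > D

Comparing growth rates:
A = nⁿ is O(nⁿ)
C = 4ⁿ is O(4ⁿ)
B = n¹⁰ is O(n¹⁰)
D = n^(1/3) is O(n^(1/3))

Therefore, the order from fastest to slowest is: A > C > B > D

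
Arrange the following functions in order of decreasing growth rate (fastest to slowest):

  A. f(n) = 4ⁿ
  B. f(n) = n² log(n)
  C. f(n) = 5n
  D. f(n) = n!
D > A > B > C

Comparing growth rates:
D = n! is O(n!)
A = 4ⁿ is O(4ⁿ)
B = n² log(n) is O(n² log n)
C = 5n is O(n)

Therefore, the order from fastest to slowest is: D > A > B > C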